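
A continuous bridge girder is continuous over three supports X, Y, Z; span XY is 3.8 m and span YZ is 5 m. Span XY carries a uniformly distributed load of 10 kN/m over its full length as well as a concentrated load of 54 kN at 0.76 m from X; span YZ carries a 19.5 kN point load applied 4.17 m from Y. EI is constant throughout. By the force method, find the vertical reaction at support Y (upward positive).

R_Y = 42.66 kN

Insert a hinge at Y; M_Y is the redundant, and each span becomes simply supported.
Discontinuity in slope at Y on the released structure — sum the simple-span end rotations:
  span XY: UDL 10: wL³/(24EI) = 22.86/EI
  span XY: point load 54 at a = 0.76: Pab(L + a)/(6LEI) = 24.95/EI
  span YZ: point load 19.5 at a = 4.17: Pab(L + b)/(6LEI) = 13.12/EI
  relative rotation θ_0 = (47.82 + 13.12)/EI = 60.93/EI
A unit hogging moment at Y produces rotation L₁/(3EI) + L₂/(3EI) = 2.933/EI.
Compatibility: M_Y·(L₁+L₂)/(3EI) = θ_0, giving M_Y = 20.77 kN·m (hogging).
Span XY, ΣM about X with M_Y applied at Y: R_Y^{XY}·3.8 = 113.2 + 20.77, so R_Y^{XY} = 35.27 kN and R_X = 92 − 35.27 = 56.73 kN.
Span YZ, ΣM about Z: R_Y^{YZ}·5 = 16.18 + 20.77, so R_Y^{YZ} = 7.391 kN and R_Z = 19.5 − 7.391 = 12.11 kN.
R_Y = 35.27 + 7.391 = 42.66 kN.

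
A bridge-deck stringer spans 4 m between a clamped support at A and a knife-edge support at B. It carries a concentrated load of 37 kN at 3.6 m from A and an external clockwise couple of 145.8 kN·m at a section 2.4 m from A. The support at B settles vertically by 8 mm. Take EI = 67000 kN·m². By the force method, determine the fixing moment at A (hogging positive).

Take the reaction at B as the redundant and release it; the primary structure is a cantilever fixed at A.
Downward deflection at the released point B due to the loads:
  point load 37 at a = 3.6: Pa²(3L − a)/(6EI) = 671.3/EI
  clockwise couple 145.8 at a = 2.4: M₀a(2L − a)/(2EI) = 979.8/EI
  δ_0 = 1651/EI
Tip deflection under a unit load at B: L³/(3EI) = 21.33/EI.
With EI = 67000 kN·m²: δ_0 = 0.024643 m and δ_{BB} = 0.000318 m/kN.
Compatibility — the beam at B must follow the support down by 0.008 m: δ_0 − R_B·δ_{BB} = 0.008, so R_B = (0.024643 − 0.008)/0.000318 = 52.27 kN.
Moment equilibrium about A: M_A = Σ(load moments about A) − R_B·L = 279 − 52.27×4 = 69.92 kN·m.

M_A = 69.92 kN·m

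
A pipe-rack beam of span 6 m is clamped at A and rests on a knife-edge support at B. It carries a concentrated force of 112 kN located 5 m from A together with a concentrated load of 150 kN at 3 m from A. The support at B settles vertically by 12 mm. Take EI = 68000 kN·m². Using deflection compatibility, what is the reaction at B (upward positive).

R_B = 119.8 kN

Take the reaction at B as the redundant and release it; the primary structure is a cantilever fixed at A.
Deflection at B on the released cantilever, summing each load's contribution:
  point load 112 at a = 5: Pa²(3L − a)/(6EI) = 6067/EI
  point load 150 at a = 3: Pa²(3L − a)/(6EI) = 3375/EI
  δ_0 = 9442/EI
Tip deflection under a unit load at B: L³/(3EI) = 72/EI.
With EI = 68000 kN·m²: δ_0 = 0.13885 m and δ_{BB} = 0.001059 m/kN.
Compatibility — the beam at B must follow the support down by 0.012 m: δ_0 − R_B·δ_{BB} = 0.012, so R_B = (0.13885 − 0.012)/0.001059 = 119.8 kN.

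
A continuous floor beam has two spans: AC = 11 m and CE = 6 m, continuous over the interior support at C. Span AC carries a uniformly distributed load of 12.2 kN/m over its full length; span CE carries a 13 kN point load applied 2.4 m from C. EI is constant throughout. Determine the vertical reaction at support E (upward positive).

Insert a hinge at C; M_C is the redundant, and each span becomes simply supported.
End slopes at the hinge C, treating each span as simply supported:
  span AC: UDL 12.2: wL³/(24EI) = 676.6/EI
  span CE: point load 13 at a = 2.4: Pab(L + b)/(6LEI) = 29.95/EI
  relative rotation θ_0 = (676.6 + 29.95)/EI = 706.5/EI
A unit hogging moment at C produces rotation L₁/(3EI) + L₂/(3EI) = 5.667/EI.
Compatibility: M_C·(L₁+L₂)/(3EI) = θ_0, giving M_C = 124.7 kN·m (hogging).
Span CE, ΣM about E: R_C^{CE}·6 = 46.8 + 124.7, so R_C^{CE} = 28.58 kN and R_E = 13 − 28.58 = -15.58 kN.

R_E = -15.58 kN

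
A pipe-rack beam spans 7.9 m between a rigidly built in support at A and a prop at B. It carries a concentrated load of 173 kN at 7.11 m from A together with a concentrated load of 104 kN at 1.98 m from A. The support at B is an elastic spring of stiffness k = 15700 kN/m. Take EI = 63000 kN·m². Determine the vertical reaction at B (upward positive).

R_B = 152.4 kN

Take the reaction at B as the redundant and release it; the primary structure is a cantilever fixed at A.
Primary-structure tip deflection at B by superposition:
  point load 173 at a = 7.11: Pa²(3L − a)/(6EI) = 24181/EI
  point load 104 at a = 1.98: Pa²(3L − a)/(6EI) = 1476/EI
  δ_0 = 25657/EI
Tip deflection under a unit load at B: L³/(3EI) = 164.3/EI.
With EI = 63000 kN·m²: δ_0 = 0.40726 m and δ_{BB} = 0.002609 m/kN.
Compatibility — the spring shortens by R_B/k under the reaction it provides: δ_0 − R_B·δ_{BB} = R_B/k. With 1/k = 0.000064 m/kN, R_B = δ_0 / (δ_{BB} + 1/k) = 0.40726 / (0.002609 + 0.000064) = 152.4 kN.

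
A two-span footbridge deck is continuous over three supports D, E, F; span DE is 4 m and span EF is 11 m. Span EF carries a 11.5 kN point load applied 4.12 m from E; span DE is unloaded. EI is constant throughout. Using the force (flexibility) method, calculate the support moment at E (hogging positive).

Take M_E as the redundant. Released structure: two simple spans DE and EF with a hinge at E.
Discontinuity in slope at E on the released structure — sum the simple-span end rotations:
  span EF: point load 11.5 at a = 4.12: Pab(L + b)/(6LEI) = 88.31/EI
  relative rotation θ_0 = (0 + 88.31)/EI = 88.31/EI
A unit hogging moment at E produces rotation L₁/(3EI) + L₂/(3EI) = 5/EI.
Compatibility: M_E·(L₁+L₂)/(3EI) = θ_0, giving M_E = 17.66 kN·m (hogging).

M_E = 17.66 kN·m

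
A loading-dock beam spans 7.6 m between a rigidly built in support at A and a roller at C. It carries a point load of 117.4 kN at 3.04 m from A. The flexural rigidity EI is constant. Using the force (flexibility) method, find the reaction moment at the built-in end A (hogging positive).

M_A = 171.3 kN·m

Take the reaction at C as the redundant and release it; the primary structure is a cantilever fixed at A.
Downward deflection at the released point C due to the loads:
  point load 117.4 at a = 3.04: Pa²(3L − a)/(6EI) = 3573/EI
Tip deflection under a unit load at C: L³/(3EI) = 146.3/EI.
The prop prevents deflection at C: R_C = δ_0/δ_{CC} = 3573/146.3 = 24.42 kN.
Moment equilibrium about A: M_A = Σ(load moments about A) − R_C·L = 356.9 − 24.42×7.6 = 171.3 kN·m.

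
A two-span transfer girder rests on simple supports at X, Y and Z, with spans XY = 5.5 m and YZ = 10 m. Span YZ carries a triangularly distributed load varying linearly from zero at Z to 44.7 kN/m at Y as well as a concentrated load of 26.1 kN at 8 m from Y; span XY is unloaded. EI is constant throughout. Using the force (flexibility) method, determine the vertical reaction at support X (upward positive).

R_X = -37.9 kN

Take M_Y as the redundant. Released structure: two simple spans XY and YZ with a hinge at Y.
End slopes at the hinge Y, treating each span as simply supported:
  span YZ: triangular load, peak 44.7: w₀L³/(45EI) = 993.3/EI
  span YZ: point load 26.1 at a = 8: Pab(L + b)/(6LEI) = 83.52/EI
  relative rotation θ_0 = (0 + 1077)/EI = 1077/EI
A unit hogging moment at Y produces rotation L₁/(3EI) + L₂/(3EI) = 5.167/EI.
Compatibility: M_Y·(L₁+L₂)/(3EI) = θ_0, giving M_Y = 208.4 kN·m (hogging).
Span XY, ΣM about X with M_Y applied at Y: R_Y^{XY}·5.5 = 0 + 208.4, so R_Y^{XY} = 37.9 kN and R_X = 0 − 37.9 = -37.9 kN.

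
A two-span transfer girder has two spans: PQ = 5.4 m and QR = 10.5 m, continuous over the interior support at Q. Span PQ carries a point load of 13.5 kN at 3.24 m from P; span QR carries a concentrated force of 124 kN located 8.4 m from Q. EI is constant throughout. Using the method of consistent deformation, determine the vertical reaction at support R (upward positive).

R_R = 90.89 kN

Insert a hinge at Q; M_Q is the redundant, and each span becomes simply supported.
End slopes at the hinge Q, treating each span as simply supported:
  span PQ: point load 13.5 at a = 3.24: Pab(L + a)/(6LEI) = 25.19/EI
  span QR: point load 124 at a = 8.4: Pab(L + b)/(6LEI) = 437.5/EI
  relative rotation θ_0 = (25.19 + 437.5)/EI = 462.7/EI
A unit hogging moment at Q produces rotation L₁/(3EI) + L₂/(3EI) = 5.3/EI.
Compatibility: M_Q·(L₁+L₂)/(3EI) = θ_0, giving M_Q = 87.3 kN·m (hogging).
Span QR, ΣM about R: R_Q^{QR}·10.5 = 260.4 + 87.3, so R_Q^{QR} = 33.11 kN and R_R = 124 − 33.11 = 90.89 kN.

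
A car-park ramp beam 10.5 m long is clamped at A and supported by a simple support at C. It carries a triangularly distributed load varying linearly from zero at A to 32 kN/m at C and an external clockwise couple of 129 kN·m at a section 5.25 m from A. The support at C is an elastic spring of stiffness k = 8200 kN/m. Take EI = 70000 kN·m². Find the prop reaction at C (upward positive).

R_C = 103.9 kN

Remove the prop at C; the released (primary) structure is a cantilever built in at A.
Primary-structure tip deflection at C by superposition:
  triangular load, peak 32 at the free end: 11w₀L⁴/(120EI) = 35655/EI
  clockwise couple 129 at a = 5.25: M₀a(2L − a)/(2EI) = 5333/EI
  δ_0 = 40988/EI
Flexibility coefficient — unit upward force at C: δ_{CC} = L³/(3EI) = 385.9/EI.
With EI = 70000 kN·m²: δ_0 = 0.58555 m and δ_{CC} = 0.005513 m/kN.
Compatibility — the spring shortens by R_C/k under the reaction it provides: δ_0 − R_C·δ_{CC} = R_C/k. With 1/k = 0.000122 m/kN, R_C = δ_0 / (δ_{CC} + 1/k) = 0.58555 / (0.005513 + 0.000122) = 103.9 kN.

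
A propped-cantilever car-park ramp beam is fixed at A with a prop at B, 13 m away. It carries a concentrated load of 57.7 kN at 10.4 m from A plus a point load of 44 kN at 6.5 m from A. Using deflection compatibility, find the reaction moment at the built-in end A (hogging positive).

M_A = 179.3 kN·m

Remove the prop at B; the released (primary) structure is a cantilever built in at A.
Deflection at B on the released cantilever, summing each load's contribution:
  point load 57.7 at a = 10.4: Pa²(3L − a)/(6EI) = 29748/EI
  point load 44 at a = 6.5: Pa²(3L − a)/(6EI) = 10070/EI
  δ_0 = 39818/EI
Tip deflection under a unit load at B: L³/(3EI) = 732.3/EI.
Compatibility at B: δ_0 − R_B·δ_{BB} = 0, so R_B = 39818/732.3 = 54.37 kN.
Moment equilibrium about A: M_A = Σ(load moments about A) − R_B·L = 886.1 − 54.37×13 = 179.3 kN·m.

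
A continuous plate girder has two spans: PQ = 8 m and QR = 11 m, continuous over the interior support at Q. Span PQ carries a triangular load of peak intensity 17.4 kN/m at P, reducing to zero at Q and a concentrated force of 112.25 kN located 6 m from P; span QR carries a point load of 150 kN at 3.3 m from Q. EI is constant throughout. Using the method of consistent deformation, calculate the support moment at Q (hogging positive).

Take M_Q as the redundant. Released structure: two simple spans PQ and QR with a hinge at Q.
Discontinuity in slope at Q on the released structure — sum the simple-span end rotations:
  span PQ: triangular load, peak 17.4: 7w₀L³/(360EI) = 173.2/EI
  span PQ: point load 112.25 at a = 6: Pab(L + a)/(6LEI) = 392.9/EI
  span QR: point load 150 at a = 3.3: Pab(L + b)/(6LEI) = 1080/EI
  relative rotation θ_0 = (566.1 + 1080)/EI = 1646/EI
A unit hogging moment at Q produces rotation L₁/(3EI) + L₂/(3EI) = 6.333/EI.
Compatibility: M_Q·(L₁+L₂)/(3EI) = θ_0, giving M_Q = 259.9 kN·m (hogging).

M_Q = 259.9 kN·m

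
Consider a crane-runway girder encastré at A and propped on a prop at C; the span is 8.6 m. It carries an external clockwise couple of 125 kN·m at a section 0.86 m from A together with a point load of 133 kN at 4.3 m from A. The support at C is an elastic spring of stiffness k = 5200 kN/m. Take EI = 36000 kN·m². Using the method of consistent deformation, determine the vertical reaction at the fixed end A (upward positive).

R_A = 88.74 kN

Choose R_C as the redundant. The primary structure is the cantilever fixed at A.
Downward deflection at the released point C due to the loads:
  clockwise couple 125 at a = 0.86: M₀a(2L − a)/(2EI) = 878.3/EI
  point load 133 at a = 4.3: Pa²(3L − a)/(6EI) = 8812/EI
  δ_0 = 9690/EI
Tip deflection under a unit load at C: L³/(3EI) = 212/EI.
With EI = 36000 kN·m²: δ_0 = 0.26918 m and δ_{CC} = 0.005889 m/kN.
Compatibility — the spring shortens by R_C/k under the reaction it provides: δ_0 − R_C·δ_{CC} = R_C/k. With 1/k = 0.000192 m/kN, R_C = δ_0 / (δ_{CC} + 1/k) = 0.26918 / (0.005889 + 0.000192) = 44.26 kN.
Vertical equilibrium: R_A = ΣP − R_C = 133 − 44.26 = 88.74 kN.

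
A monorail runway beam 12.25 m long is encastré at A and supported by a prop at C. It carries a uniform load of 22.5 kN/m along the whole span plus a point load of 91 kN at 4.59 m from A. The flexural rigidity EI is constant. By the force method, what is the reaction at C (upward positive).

R_C = 120.1 kN

Remove the prop at C; the released (primary) structure is a cantilever built in at A.
Free-end deflection of the primary structure under the applied loading (downward +):
  UDL 22.5: wL⁴/(8EI) = 63334/EI
  point load 91 at a = 4.59: Pa²(3L − a)/(6EI) = 10276/EI
  δ_0 = 73610/EI
Tip deflection under a unit load at C: L³/(3EI) = 612.8/EI.
Compatibility at C: δ_0 − R_C·δ_{CC} = 0, so R_C = 73610/612.8 = 120.1 kN.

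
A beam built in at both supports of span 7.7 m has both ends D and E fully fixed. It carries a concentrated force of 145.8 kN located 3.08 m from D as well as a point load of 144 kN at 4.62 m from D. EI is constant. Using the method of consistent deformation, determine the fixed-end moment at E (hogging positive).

M_E = 267.4 kN·m

Release both end moments; the primary structure is a simply-supported span DE with redundants M_D and M_E.
On the primary (simply-supported) span, the end slopes from the loading are:
  at D: point load 145.8 at a = 3.08: Pab(L + b)/(6LEI) = 553.2/EI
  at E: point load 145.8 at a = 3.08: Pab(L + a)/(6LEI) = 484.1/EI
  at D: point load 144 at a = 4.62: Pab(L + b)/(6LEI) = 478.1/EI
  at E: point load 144 at a = 4.62: Pab(L + a)/(6LEI) = 546.4/EI
  θ_D0 = 1031/EI,  θ_E0 = 1031/EI
Flexibility coefficients: a unit moment at one end gives L/(3EI) there and L/(6EI) at the far end, so f₁₁ = f₂₂ = 2.567/EI and f₁₂ = f₂₁ = 1.283/EI.
Compatibility — zero rotation at each built-in end:
  2.567 M_D + 1.283 M_E = 1031
  1.283 M_D + 2.567 M_E = 1031
Solving the pair gives M_D = 268.1 kN·m and M_E = 267.4 kN·m (hogging).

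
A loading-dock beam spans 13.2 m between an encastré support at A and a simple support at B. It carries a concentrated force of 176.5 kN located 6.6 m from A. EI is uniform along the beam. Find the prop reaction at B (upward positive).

R_B = 55.16 kN

Remove the prop at B; the released (primary) structure is a cantilever built in at A.
Downward deflection at the released point B due to the loads:
  point load 176.5 at a = 6.6: Pa²(3L − a)/(6EI) = 42286/EI
Flexibility coefficient — unit upward force at B: δ_{BB} = L³/(3EI) = 766.7/EI.
The prop prevents deflection at B: R_B = δ_0/δ_{BB} = 42286/766.7 = 55.16 kN.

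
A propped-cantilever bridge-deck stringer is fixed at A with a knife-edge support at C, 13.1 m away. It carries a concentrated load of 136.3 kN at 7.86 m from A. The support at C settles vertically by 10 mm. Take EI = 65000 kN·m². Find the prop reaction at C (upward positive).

Choose R_C as the redundant. The primary structure is the cantilever fixed at A.
Free-end deflection of the primary structure under the applied loading (downward +):
  point load 136.3 at a = 7.86: Pa²(3L − a)/(6EI) = 44124/EI
Tip deflection under a unit load at C: L³/(3EI) = 749.4/EI.
With EI = 65000 kN·m²: δ_0 = 0.67883 m and δ_{CC} = 0.011529 m/kN.
Compatibility — the beam at C must follow the support down by 0.01 m: δ_0 − R_C·δ_{CC} = 0.01, so R_C = (0.67883 − 0.01)/0.011529 = 58.01 kN.

R_C = 58.01 kN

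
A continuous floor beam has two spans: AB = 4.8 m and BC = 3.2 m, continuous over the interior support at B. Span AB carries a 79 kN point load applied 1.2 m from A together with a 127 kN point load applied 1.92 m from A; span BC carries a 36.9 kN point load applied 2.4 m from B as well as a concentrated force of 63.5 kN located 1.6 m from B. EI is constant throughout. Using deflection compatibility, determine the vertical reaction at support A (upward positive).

R_A = 112.8 kN

Release continuity at B by inserting a hinge; the redundant is the internal moment M_B. The primary structure is two simply-supported spans AB and BC.
Discontinuity in slope at B on the released structure — sum the simple-span end rotations:
  span AB: point load 79 at a = 1.2: Pab(L + a)/(6LEI) = 71.1/EI
  span AB: point load 127 at a = 1.92: Pab(L + a)/(6LEI) = 163.9/EI
  span BC: point load 36.9 at a = 2.4: Pab(L + b)/(6LEI) = 14.76/EI
  span BC: point load 63.5 at a = 1.6: Pab(L + b)/(6LEI) = 40.64/EI
  relative rotation θ_0 = (235 + 55.4)/EI = 290.4/EI
A unit hogging moment at B produces rotation L₁/(3EI) + L₂/(3EI) = 2.667/EI.
Slope continuity at B: θ_0 = M_B·2.667/EI, so M_B = 290.4/2.667 = 108.9 kN·m (hogging).
Span AB, ΣM about A with M_B applied at B: R_B^{AB}·4.8 = 338.6 + 108.9, so R_B^{AB} = 93.23 kN and R_A = 206 − 93.23 = 112.8 kN.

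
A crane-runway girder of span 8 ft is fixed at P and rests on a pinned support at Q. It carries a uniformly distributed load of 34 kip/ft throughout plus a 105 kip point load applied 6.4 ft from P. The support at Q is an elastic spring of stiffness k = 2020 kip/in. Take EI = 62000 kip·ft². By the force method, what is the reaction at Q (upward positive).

R_Q = 173.3 kip

Release the roller at Q. Primary structure: cantilever fixed at P.
Free-end deflection of the primary structure under the applied loading (downward +):
  UDL 34: wL⁴/(8EI) = 17408/EI
  point load 105 at a = 6.4: Pa²(3L − a)/(6EI) = 12616/EI
  δ_0 = 30024/EI
Tip deflection under a unit load at Q: L³/(3EI) = 170.7/EI.
With EI = 62000 kip·ft²: δ_0 = 0.48425 ft and δ_{QQ} = 0.002753 ft/kip.
Compatibility — the spring shortens by R_Q/k under the reaction it provides: δ_0 − R_Q·δ_{QQ} = R_Q/k. With 1/k = 1/(2020×12) ft/kip = 0.000041 ft/kip, R_Q = δ_0 / (δ_{QQ} + 1/k) = 0.48425 / (0.002753 + 0.000041) = 173.3 kip.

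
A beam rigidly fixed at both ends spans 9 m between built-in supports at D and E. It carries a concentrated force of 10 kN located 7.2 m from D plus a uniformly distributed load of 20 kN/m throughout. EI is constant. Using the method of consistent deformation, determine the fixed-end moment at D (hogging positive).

M_D = 137.9 kN·m

Release both end moments; the primary structure is a simply-supported span DE with redundants M_D and M_E.
Simple-span end rotations at D and E under the given loads:
  at D: point load 10 at a = 7.2: Pab(L + b)/(6LEI) = 25.92/EI
  at E: point load 10 at a = 7.2: Pab(L + a)/(6LEI) = 38.88/EI
  at D: UDL 20: wL³/(24EI) = 607.5/EI
  at E: UDL 20: wL³/(24EI) = 607.5/EI
  θ_D0 = 633.4/EI,  θ_E0 = 646.4/EI
Flexibility coefficients: a unit moment at one end gives L/(3EI) there and L/(6EI) at the far end, so f₁₁ = f₂₂ = 3/EI and f₁₂ = f₂₁ = 1.5/EI.
Compatibility — zero rotation at each built-in end:
  3 M_D + 1.5 M_E = 633.4
  1.5 M_D + 3 M_E = 646.4
Solving the pair gives M_D = 137.9 kN·m and M_E = 146.5 kN·m (hogging).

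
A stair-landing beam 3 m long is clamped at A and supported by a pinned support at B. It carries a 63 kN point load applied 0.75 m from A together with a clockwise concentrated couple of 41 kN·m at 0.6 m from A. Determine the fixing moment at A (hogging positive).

M_A = 49.87 kN·m

Remove the prop at B; the released (primary) structure is a cantilever built in at A.
Primary-structure tip deflection at B by superposition:
  point load 63 at a = 0.75: Pa²(3L − a)/(6EI) = 48.73/EI
  clockwise couple 41 at a = 0.6: M₀a(2L − a)/(2EI) = 66.42/EI
  δ_0 = 115.1/EI
Tip deflection under a unit load at B: L³/(3EI) = 9/EI.
The prop prevents deflection at B: R_B = δ_0/δ_{BB} = 115.1/9 = 12.79 kN.
Moment equilibrium about A: M_A = Σ(load moments about A) − R_B·L = 88.25 − 12.79×3 = 49.87 kN·m.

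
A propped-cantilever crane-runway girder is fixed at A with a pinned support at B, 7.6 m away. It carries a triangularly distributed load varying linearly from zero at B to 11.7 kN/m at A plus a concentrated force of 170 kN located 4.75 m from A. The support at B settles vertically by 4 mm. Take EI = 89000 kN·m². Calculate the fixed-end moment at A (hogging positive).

M_A = 271.7 kN·m

Choose R_B as the redundant. The primary structure is the cantilever fixed at A.
Downward deflection at the released point B due to the loads:
  triangular load, peak 11.7 at the fixed end: w₀L⁴/(30EI) = 1301/EI
  point load 170 at a = 4.75: Pa²(3L − a)/(6EI) = 11539/EI
  δ_0 = 12840/EI
Flexibility coefficient — unit upward force at B: δ_{BB} = L³/(3EI) = 146.3/EI.
With EI = 89000 kN·m²: δ_0 = 0.14427 m and δ_{BB} = 0.001644 m/kN.
Compatibility — the beam at B must follow the support down by 0.004 m: δ_0 − R_B·δ_{BB} = 0.004, so R_B = (0.14427 − 0.004)/0.001644 = 85.32 kN.
Moment equilibrium about A: M_A = Σ(load moments about A) − R_B·L = 920.1 − 85.32×7.6 = 271.7 kN·m.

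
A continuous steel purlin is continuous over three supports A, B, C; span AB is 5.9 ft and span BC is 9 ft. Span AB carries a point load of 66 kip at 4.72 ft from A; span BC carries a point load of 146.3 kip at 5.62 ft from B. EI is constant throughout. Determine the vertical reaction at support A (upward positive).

Take M_B as the redundant. Released structure: two simple spans AB and BC with a hinge at B.
End slopes at the hinge B, treating each span as simply supported:
  span AB: point load 66 at a = 4.72: Pab(L + a)/(6LEI) = 110.3/EI
  span BC: point load 146.3 at a = 5.62: Pab(L + b)/(6LEI) = 637.1/EI
  relative rotation θ_0 = (110.3 + 637.1)/EI = 747.4/EI
A unit hogging moment at B produces rotation L₁/(3EI) + L₂/(3EI) = 4.967/EI.
Compatibility: M_B·(L₁+L₂)/(3EI) = θ_0, giving M_B = 150.5 kip·ft (hogging).
Span AB, ΣM about A with M_B applied at B: R_B^{AB}·5.9 = 311.5 + 150.5, so R_B^{AB} = 78.31 kip and R_A = 66 − 78.31 = -12.31 kip.

R_A = -12.31 kip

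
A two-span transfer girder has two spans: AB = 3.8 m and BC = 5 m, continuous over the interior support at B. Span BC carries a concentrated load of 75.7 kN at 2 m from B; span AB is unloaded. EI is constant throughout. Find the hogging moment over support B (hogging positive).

Insert a hinge at B; M_B is the redundant, and each span becomes simply supported.
Rotations at B on the released spans (each span's end-slope, ×1/EI):
  span BC: point load 75.7 at a = 2: Pab(L + b)/(6LEI) = 121.1/EI
  relative rotation θ_0 = (0 + 121.1)/EI = 121.1/EI
A unit hogging moment at B produces rotation L₁/(3EI) + L₂/(3EI) = 2.933/EI.
Slope continuity at B: θ_0 = M_B·2.933/EI, so M_B = 121.1/2.933 = 41.29 kN·m (hogging).

M_B = 41.29 kN·m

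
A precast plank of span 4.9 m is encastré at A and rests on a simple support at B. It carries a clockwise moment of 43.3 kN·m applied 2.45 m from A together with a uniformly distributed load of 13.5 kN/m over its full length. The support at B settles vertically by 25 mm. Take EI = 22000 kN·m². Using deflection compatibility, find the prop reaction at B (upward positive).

Take the reaction at B as the redundant and release it; the primary structure is a cantilever fixed at A.
Downward deflection at the released point B due to the loads:
  clockwise couple 43.3 at a = 2.45: M₀a(2L − a)/(2EI) = 389.9/EI
  UDL 13.5: wL⁴/(8EI) = 972.8/EI
  δ_0 = 1363/EI
Flexibility coefficient — unit upward force at B: δ_{BB} = L³/(3EI) = 39.22/EI.
With EI = 22000 kN·m²: δ_0 = 0.06194 m and δ_{BB} = 0.001783 m/kN.
Compatibility — the beam at B must follow the support down by 0.025 m: δ_0 − R_B·δ_{BB} = 0.025, so R_B = (0.06194 − 0.025)/0.001783 = 20.72 kN.

R_B = 20.72 kN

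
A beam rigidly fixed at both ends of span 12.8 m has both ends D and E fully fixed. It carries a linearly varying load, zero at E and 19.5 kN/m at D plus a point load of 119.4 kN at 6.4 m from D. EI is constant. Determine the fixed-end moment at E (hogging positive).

Release both end moments; the primary structure is a simply-supported span DE with redundants M_D and M_E.
End rotations of the released simple span under the applied load (×1/EI):
  at D: triangular load, peak 19.5: w₀L³/(45EI) = 908.8/EI
  at E: triangular load, peak 19.5: 7w₀L³/(360EI) = 795.2/EI
  at D: point load 119.4 at a = 6.4: Pab(L + b)/(6LEI) = 1223/EI
  at E: point load 119.4 at a = 6.4: Pab(L + a)/(6LEI) = 1223/EI
  θ_D0 = 2131/EI,  θ_E0 = 2018/EI
Flexibility coefficients: a unit moment at one end gives L/(3EI) there and L/(6EI) at the far end, so f₁₁ = f₂₂ = 4.267/EI and f₁₂ = f₂₁ = 2.133/EI.
Compatibility — zero rotation at each built-in end:
  4.267 M_D + 2.133 M_E = 2131
  2.133 M_D + 4.267 M_E = 2018
Solving the pair gives M_D = 350.8 kN·m and M_E = 297.5 kN·m (hogging).

M_E = 297.5 kN·m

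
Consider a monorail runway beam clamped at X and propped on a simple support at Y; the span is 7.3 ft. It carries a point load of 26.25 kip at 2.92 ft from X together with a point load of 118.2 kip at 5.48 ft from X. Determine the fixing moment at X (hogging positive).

Remove the prop at Y; the released (primary) structure is a cantilever built in at X.
Deflection at Y on the released cantilever, summing each load's contribution:
  point load 26.25 at a = 2.92: Pa²(3L − a)/(6EI) = 708/EI
  point load 118.2 at a = 5.48: Pa²(3L − a)/(6EI) = 9714/EI
  δ_0 = 10422/EI
Flexibility coefficient — unit upward force at Y: δ_{YY} = L³/(3EI) = 129.7/EI.
Compatibility at Y: δ_0 − R_Y·δ_{YY} = 0, so R_Y = 10422/129.7 = 80.37 kip.
Moment equilibrium about X: M_X = Σ(load moments about X) − R_Y·L = 724.4 − 80.37×7.3 = 137.7 kip·ft.

M_X = 137.7 kip·ft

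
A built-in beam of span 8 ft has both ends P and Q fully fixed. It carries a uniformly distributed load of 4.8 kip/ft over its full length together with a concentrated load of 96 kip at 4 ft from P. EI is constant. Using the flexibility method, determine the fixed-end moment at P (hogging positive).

Release both end moments; the primary structure is a simply-supported span PQ with redundants M_P and M_Q.
End rotations of the released simple span under the applied load (×1/EI):
  at P: UDL 4.8: wL³/(24EI) = 102.4/EI
  at Q: UDL 4.8: wL³/(24EI) = 102.4/EI
  at P: point load 96 at a = 4: Pab(L + b)/(6LEI) = 384/EI
  at Q: point load 96 at a = 4: Pab(L + a)/(6LEI) = 384/EI
  θ_P0 = 486.4/EI,  θ_Q0 = 486.4/EI
Flexibility coefficients: a unit moment at one end gives L/(3EI) there and L/(6EI) at the far end, so f₁₁ = f₂₂ = 2.667/EI and f₁₂ = f₂₁ = 1.333/EI.
Compatibility — zero rotation at each built-in end:
  2.667 M_P + 1.333 M_Q = 486.4
  1.333 M_P + 2.667 M_Q = 486.4
Solving the pair gives M_P = 121.6 kip·ft and M_Q = 121.6 kip·ft (hogging).

M_P = 121.6 kip·ft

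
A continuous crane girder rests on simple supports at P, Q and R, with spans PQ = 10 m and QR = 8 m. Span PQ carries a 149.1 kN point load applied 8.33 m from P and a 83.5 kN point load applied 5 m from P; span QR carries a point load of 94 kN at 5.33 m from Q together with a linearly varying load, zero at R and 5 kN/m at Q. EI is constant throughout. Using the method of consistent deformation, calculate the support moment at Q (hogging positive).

M_Q = 251.6 kN·m

Insert a hinge at Q; M_Q is the redundant, and each span becomes simply supported.
End slopes at the hinge Q, treating each span as simply supported:
  span PQ: point load 149.1 at a = 8.33: Pab(L + a)/(6LEI) = 633.7/EI
  span PQ: point load 83.5 at a = 5: Pab(L + a)/(6LEI) = 521.9/EI
  span QR: point load 94 at a = 5.33: Pab(L + b)/(6LEI) = 297.4/EI
  span QR: triangular load, peak 5: w₀L³/(45EI) = 56.89/EI
  relative rotation θ_0 = (1156 + 354.3)/EI = 1510/EI
A unit hogging moment at Q produces rotation L₁/(3EI) + L₂/(3EI) = 6/EI.
Compatibility: M_Q·(L₁+L₂)/(3EI) = θ_0, giving M_Q = 251.6 kN·m (hogging).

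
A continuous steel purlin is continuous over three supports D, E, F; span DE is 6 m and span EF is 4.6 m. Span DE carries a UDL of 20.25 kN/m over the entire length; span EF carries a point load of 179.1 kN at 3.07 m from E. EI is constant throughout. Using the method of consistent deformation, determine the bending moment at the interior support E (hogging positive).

Insert a hinge at E; M_E is the redundant, and each span becomes simply supported.
End slopes at the hinge E, treating each span as simply supported:
  span DE: UDL 20.25: wL³/(24EI) = 182.2/EI
  span EF: point load 179.1 at a = 3.07: Pab(L + b)/(6LEI) = 186.8/EI
  relative rotation θ_0 = (182.2 + 186.8)/EI = 369.1/EI
A unit hogging moment at E produces rotation L₁/(3EI) + L₂/(3EI) = 3.533/EI.
Slope continuity at E: θ_0 = M_E·3.533/EI, so M_E = 369.1/3.533 = 104.5 kN·m (hogging).

M_E = 104.5 kN·m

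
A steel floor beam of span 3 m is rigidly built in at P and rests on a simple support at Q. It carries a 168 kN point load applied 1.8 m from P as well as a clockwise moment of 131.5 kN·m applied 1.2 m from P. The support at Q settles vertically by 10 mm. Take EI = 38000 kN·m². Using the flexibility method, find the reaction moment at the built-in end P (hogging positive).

Choose R_Q as the redundant. The primary structure is the cantilever fixed at P.
Free-end deflection of the primary structure under the applied loading (downward +):
  point load 168 at a = 1.8: Pa²(3L − a)/(6EI) = 653.2/EI
  clockwise couple 131.5 at a = 1.2: M₀a(2L − a)/(2EI) = 378.7/EI
  δ_0 = 1032/EI
Flexibility coefficient — unit upward force at Q: δ_{QQ} = L³/(3EI) = 9/EI.
With EI = 38000 kN·m²: δ_0 = 0.027155 m and δ_{QQ} = 0.000237 m/kN.
Compatibility — the beam at Q must follow the support down by 0.01 m: δ_0 − R_Q·δ_{QQ} = 0.01, so R_Q = (0.027155 − 0.01)/0.000237 = 72.43 kN.
Moment equilibrium about P: M_P = Σ(load moments about P) − R_Q·L = 433.9 − 72.43×3 = 216.6 kN·m.

M_P = 216.6 kN·m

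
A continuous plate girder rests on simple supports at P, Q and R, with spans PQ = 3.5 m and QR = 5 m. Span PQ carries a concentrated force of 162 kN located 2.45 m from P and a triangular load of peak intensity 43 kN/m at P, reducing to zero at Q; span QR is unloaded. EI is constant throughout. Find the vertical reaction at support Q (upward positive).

R_Q = 164.9 kN

Insert a hinge at Q; M_Q is the redundant, and each span becomes simply supported.
Rotations at Q on the released spans (each span's end-slope, ×1/EI):
  span PQ: point load 162 at a = 2.45: Pab(L + a)/(6LEI) = 118.1/EI
  span PQ: triangular load, peak 43: 7w₀L³/(360EI) = 35.85/EI
  relative rotation θ_0 = (153.9 + 0)/EI = 153.9/EI
A unit hogging moment at Q produces rotation L₁/(3EI) + L₂/(3EI) = 2.833/EI.
Compatibility: M_Q·(L₁+L₂)/(3EI) = θ_0, giving M_Q = 54.33 kN·m (hogging).
Span PQ, ΣM about P with M_Q applied at Q: R_Q^{PQ}·3.5 = 484.7 + 54.33, so R_Q^{PQ} = 154 kN and R_P = 237.2 − 154 = 83.24 kN.
Span QR, ΣM about R: R_Q^{QR}·5 = 0 + 54.33, so R_Q^{QR} = 10.87 kN and R_R = 0 − 10.87 = -10.87 kN.
R_Q = 154 + 10.87 = 164.9 kN.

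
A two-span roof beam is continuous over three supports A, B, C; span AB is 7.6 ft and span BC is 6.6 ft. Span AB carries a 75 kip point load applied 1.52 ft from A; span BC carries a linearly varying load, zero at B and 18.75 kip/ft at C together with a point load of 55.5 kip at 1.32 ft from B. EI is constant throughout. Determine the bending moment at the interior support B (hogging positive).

M_B = 75.95 kip·ft

Release continuity at B by inserting a hinge; the redundant is the internal moment M_B. The primary structure is two simply-supported spans AB and BC.
End slopes at the hinge B, treating each span as simply supported:
  span AB: point load 75 at a = 1.52: Pab(L + a)/(6LEI) = 138.6/EI
  span BC: triangular load, peak 18.75: 7w₀L³/(360EI) = 104.8/EI
  span BC: point load 55.5 at a = 1.32: Pab(L + b)/(6LEI) = 116/EI
  relative rotation θ_0 = (138.6 + 220.9)/EI = 359.5/EI
A unit hogging moment at B produces rotation L₁/(3EI) + L₂/(3EI) = 4.733/EI.
Slope continuity at B: θ_0 = M_B·4.733/EI, so M_B = 359.5/4.733 = 75.95 kip·ft (hogging).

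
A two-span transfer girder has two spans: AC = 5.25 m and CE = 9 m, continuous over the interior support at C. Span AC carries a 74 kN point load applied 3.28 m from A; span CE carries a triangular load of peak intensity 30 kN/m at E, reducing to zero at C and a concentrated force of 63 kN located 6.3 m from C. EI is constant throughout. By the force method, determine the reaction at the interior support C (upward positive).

Insert a hinge at C; M_C is the redundant, and each span becomes simply supported.
Discontinuity in slope at C on the released structure — sum the simple-span end rotations:
  span AC: point load 74 at a = 3.28: Pab(L + a)/(6LEI) = 129.5/EI
  span CE: triangular load, peak 30: 7w₀L³/(360EI) = 425.2/EI
  span CE: point load 63 at a = 6.3: Pab(L + b)/(6LEI) = 232.2/EI
  relative rotation θ_0 = (129.5 + 657.4)/EI = 786.9/EI
A unit hogging moment at C produces rotation L₁/(3EI) + L₂/(3EI) = 4.75/EI.
Slope continuity at C: θ_0 = M_C·4.75/EI, so M_C = 786.9/4.75 = 165.7 kN·m (hogging).
Span AC, ΣM about A with M_C applied at C: R_C^{AC}·5.25 = 242.7 + 165.7, so R_C^{AC} = 77.79 kN and R_A = 74 − 77.79 = -3.788 kN.
Span CE, ΣM about E: R_C^{CE}·9 = 575.1 + 165.7, so R_C^{CE} = 82.31 kN and R_E = 198 − 82.31 = 115.7 kN.
R_C = 77.79 + 82.31 = 160.1 kN.

R_C = 160.1 kN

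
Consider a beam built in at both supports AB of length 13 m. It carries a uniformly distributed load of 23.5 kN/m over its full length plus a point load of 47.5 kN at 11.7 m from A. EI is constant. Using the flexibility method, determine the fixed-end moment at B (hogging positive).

M_B = 381 kN·m

Release both end moments; the primary structure is a simply-supported span AB with redundants M_A and M_B.
On the primary (simply-supported) span, the end slopes from the loading are:
  at A: UDL 23.5: wL³/(24EI) = 2151/EI
  at B: UDL 23.5: wL³/(24EI) = 2151/EI
  at A: point load 47.5 at a = 11.7: Pab(L + b)/(6LEI) = 132.5/EI
  at B: point load 47.5 at a = 11.7: Pab(L + a)/(6LEI) = 228.8/EI
  θ_A0 = 2284/EI,  θ_B0 = 2380/EI
Flexibility coefficients: a unit moment at one end gives L/(3EI) there and L/(6EI) at the far end, so f₁₁ = f₂₂ = 4.333/EI and f₁₂ = f₂₁ = 2.167/EI.
Compatibility — zero rotation at each built-in end:
  4.333 M_A + 2.167 M_B = 2284
  2.167 M_A + 4.333 M_B = 2380
Solving the pair gives M_A = 336.5 kN·m and M_B = 381 kN·m (hogging).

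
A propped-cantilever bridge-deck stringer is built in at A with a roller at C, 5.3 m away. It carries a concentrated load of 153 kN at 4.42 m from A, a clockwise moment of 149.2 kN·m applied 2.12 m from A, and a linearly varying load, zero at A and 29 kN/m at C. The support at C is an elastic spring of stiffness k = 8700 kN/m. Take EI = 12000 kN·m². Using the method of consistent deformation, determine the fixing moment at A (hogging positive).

M_A = 145.4 kN·m

Choose R_C as the redundant. The primary structure is the cantilever fixed at A.
Free-end deflection of the primary structure under the applied loading (downward +):
  point load 153 at a = 4.42: Pa²(3L − a)/(6EI) = 5719/EI
  clockwise couple 149.2 at a = 2.12: M₀a(2L − a)/(2EI) = 1341/EI
  triangular load, peak 29 at the free end: 11w₀L⁴/(120EI) = 2098/EI
  δ_0 = 9158/EI
Tip deflection under a unit load at C: L³/(3EI) = 49.63/EI.
With EI = 12000 kN·m²: δ_0 = 0.76315 m and δ_{CC} = 0.004135 m/kN.
Compatibility — the spring shortens by R_C/k under the reaction it provides: δ_0 − R_C·δ_{CC} = R_C/k. With 1/k = 0.000115 m/kN, R_C = δ_0 / (δ_{CC} + 1/k) = 0.76315 / (0.004135 + 0.000115) = 179.5 kN.
Moment equilibrium about A: M_A = Σ(load moments about A) − R_C·L = 1097 − 179.5×5.3 = 145.4 kN·m.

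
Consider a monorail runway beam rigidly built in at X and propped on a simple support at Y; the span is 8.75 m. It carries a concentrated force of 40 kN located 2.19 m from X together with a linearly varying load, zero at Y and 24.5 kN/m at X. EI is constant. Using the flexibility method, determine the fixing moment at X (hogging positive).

M_X = 182.5 kN·m

Choose R_Y as the redundant. The primary structure is the cantilever fixed at X.
Deflection at Y on the released cantilever, summing each load's contribution:
  point load 40 at a = 2.19: Pa²(3L − a)/(6EI) = 769.3/EI
  triangular load, peak 24.5 at the fixed end: w₀L⁴/(30EI) = 4787/EI
  δ_0 = 5556/EI
Tip deflection under a unit load at Y: L³/(3EI) = 223.3/EI.
Compatibility at Y: δ_0 − R_Y·δ_{YY} = 0, so R_Y = 5556/223.3 = 24.88 kN.
Moment equilibrium about X: M_X = Σ(load moments about X) − R_Y·L = 400.2 − 24.88×8.75 = 182.5 kN·m.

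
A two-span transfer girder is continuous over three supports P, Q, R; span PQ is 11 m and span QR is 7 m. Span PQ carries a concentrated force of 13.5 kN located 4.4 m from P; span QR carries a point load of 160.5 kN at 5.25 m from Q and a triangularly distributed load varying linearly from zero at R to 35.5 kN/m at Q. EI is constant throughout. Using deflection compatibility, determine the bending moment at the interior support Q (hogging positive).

Insert a hinge at Q; M_Q is the redundant, and each span becomes simply supported.
Discontinuity in slope at Q on the released structure — sum the simple-span end rotations:
  span PQ: point load 13.5 at a = 4.4: Pab(L + a)/(6LEI) = 91.48/EI
  span QR: point load 160.5 at a = 5.25: Pab(L + b)/(6LEI) = 307.2/EI
  span QR: triangular load, peak 35.5: w₀L³/(45EI) = 270.6/EI
  relative rotation θ_0 = (91.48 + 577.8)/EI = 669.3/EI
A unit hogging moment at Q produces rotation L₁/(3EI) + L₂/(3EI) = 6/EI.
Slope continuity at Q: θ_0 = M_Q·6/EI, so M_Q = 669.3/6 = 111.5 kN·m (hogging).

M_Q = 111.5 kN·m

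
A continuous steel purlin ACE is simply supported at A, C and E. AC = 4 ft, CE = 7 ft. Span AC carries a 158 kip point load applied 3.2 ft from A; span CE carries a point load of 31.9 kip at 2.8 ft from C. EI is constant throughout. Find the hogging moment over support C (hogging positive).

M_C = 60.38 kip·ft

Take M_C as the redundant. Released structure: two simple spans AC and CE with a hinge at C.
Rotations at C on the released spans (each span's end-slope, ×1/EI):
  span AC: point load 158 at a = 3.2: Pab(L + a)/(6LEI) = 121.3/EI
  span CE: point load 31.9 at a = 2.8: Pab(L + b)/(6LEI) = 100/EI
  relative rotation θ_0 = (121.3 + 100)/EI = 221.4/EI
A unit hogging moment at C produces rotation L₁/(3EI) + L₂/(3EI) = 3.667/EI.
Slope continuity at C: θ_0 = M_C·3.667/EI, so M_C = 221.4/3.667 = 60.38 kip·ft (hogging).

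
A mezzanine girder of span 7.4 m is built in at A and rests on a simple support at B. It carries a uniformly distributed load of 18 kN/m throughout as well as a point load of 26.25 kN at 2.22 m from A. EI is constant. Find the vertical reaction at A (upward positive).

Choose R_B as the redundant. The primary structure is the cantilever fixed at A.
Free-end deflection of the primary structure under the applied loading (downward +):
  UDL 18: wL⁴/(8EI) = 6747/EI
  point load 26.25 at a = 2.22: Pa²(3L − a)/(6EI) = 430.8/EI
  δ_0 = 7178/EI
Tip deflection under a unit load at B: L³/(3EI) = 135.1/EI.
The prop prevents deflection at B: R_B = δ_0/δ_{BB} = 7178/135.1 = 53.14 kN.
Vertical equilibrium: R_A = ΣP − R_B = 159.4 − 53.14 = 106.3 kN.

R_A = 106.3 kN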